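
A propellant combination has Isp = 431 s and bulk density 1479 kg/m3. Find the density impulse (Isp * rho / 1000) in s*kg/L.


rho*Isp = 431 * 1479 / 1000 = 637 s*kg/L

637 s*kg/L


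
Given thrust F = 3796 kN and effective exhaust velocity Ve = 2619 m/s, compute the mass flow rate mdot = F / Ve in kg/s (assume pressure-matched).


mdot = F / Ve = 3796000 / 2619 = 1449.4 kg/s

1449.4 kg/s


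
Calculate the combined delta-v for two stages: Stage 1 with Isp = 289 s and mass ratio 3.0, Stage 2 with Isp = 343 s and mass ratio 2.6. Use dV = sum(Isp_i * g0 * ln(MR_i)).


dV1 = 289 * 9.81 * ln(3.0) = 3114.7 m/s
dV2 = 343 * 9.81 * ln(2.6) = 3215.1 m/s
Total dV = 3114.7 + 3215.1 = 6329.8 m/s ~ 6330 m/s

6330 m/s


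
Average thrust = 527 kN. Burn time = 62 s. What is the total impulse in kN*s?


It = 527 * 62 = 32674 kN*s

32674 kN*s


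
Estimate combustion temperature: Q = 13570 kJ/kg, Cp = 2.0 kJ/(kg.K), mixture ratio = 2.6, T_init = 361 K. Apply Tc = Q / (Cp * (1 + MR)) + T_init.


Tc = 13570 / (2.0 * (1 + 2.6)) + 361 = 2246 K

2246 K


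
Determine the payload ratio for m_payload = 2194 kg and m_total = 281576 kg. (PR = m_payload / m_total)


PR = 2194 / 281576 = 0.0078

0.0078


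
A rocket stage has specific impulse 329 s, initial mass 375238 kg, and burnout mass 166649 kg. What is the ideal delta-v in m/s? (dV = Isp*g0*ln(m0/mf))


Ve = 329 * 9.81 = 3227.49 m/s
dV = 3227.49 * ln(375238/166649) = 2620 m/s

2620 m/s


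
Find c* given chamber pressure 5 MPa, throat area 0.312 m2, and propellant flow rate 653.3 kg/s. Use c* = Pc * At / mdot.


c* = 5e6 * 0.312 / 653.3 = 2388 m/s

2388 m/s


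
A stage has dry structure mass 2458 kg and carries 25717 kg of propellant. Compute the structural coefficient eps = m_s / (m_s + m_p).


eps = 2458 / (2458 + 25717) = 0.0872

0.0872


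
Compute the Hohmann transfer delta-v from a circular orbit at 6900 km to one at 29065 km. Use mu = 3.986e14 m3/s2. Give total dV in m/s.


V1 = sqrt(mu/r1) = 7600.53 m/s
dV1 = V1*(sqrt(2*r2/(r1+r2)) - 1) = 2062.29 m/s
V2 = sqrt(mu/r2) = 3703.25 m/s
dV2 = V2*(1 - sqrt(2*r1/(r1+r2))) = 1409.31 m/s
Total dV = 3472 m/s

3472 m/s


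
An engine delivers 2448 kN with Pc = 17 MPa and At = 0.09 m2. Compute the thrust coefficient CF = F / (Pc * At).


CF = 2448000 / (17e6 * 0.09) = 1.6

1.6


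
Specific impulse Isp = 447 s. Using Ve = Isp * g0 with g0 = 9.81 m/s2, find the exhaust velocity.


Ve = Isp * g0 = 447 * 9.81 = 4385.1 m/s

4385.1 m/s


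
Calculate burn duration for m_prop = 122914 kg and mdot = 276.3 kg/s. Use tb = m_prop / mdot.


tb = 122914 / 276.3 = 444.9 s

444.9 s


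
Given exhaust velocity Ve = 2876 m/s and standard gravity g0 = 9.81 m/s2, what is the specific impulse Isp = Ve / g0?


Isp = Ve / g0 = 2876 / 9.81 = 293.2 s

293.2 s


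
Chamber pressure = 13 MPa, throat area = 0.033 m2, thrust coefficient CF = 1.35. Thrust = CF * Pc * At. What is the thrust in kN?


F = 1.35 * 13e6 * 0.033 = 579150.0 N = 579.1 kN

579.1 kN


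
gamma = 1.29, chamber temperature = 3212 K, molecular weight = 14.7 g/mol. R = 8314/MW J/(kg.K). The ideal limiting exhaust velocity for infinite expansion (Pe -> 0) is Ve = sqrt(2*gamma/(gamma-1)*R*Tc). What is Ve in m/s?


R = 8314 / 14.7 = 565.58 J/(kg.K)
Ve = sqrt(2 * 1.29 / (1.29 - 1) * 565.58 * 3212) = 4020 m/s

4020 m/s


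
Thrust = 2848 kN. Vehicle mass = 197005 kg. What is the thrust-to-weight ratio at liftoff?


TWR = 2848000 / (197005 * 9.81) = 1.47

1.47


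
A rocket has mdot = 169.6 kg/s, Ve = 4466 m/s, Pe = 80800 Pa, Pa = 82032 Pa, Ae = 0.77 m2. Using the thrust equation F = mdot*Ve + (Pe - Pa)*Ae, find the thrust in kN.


F = 169.6 * 4466 + (80800 - 82032) * 0.77 = 756485.0 N = 756.5 kN

756.5 kN


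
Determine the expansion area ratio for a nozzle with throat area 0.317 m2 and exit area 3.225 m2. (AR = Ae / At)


AR = 3.225 / 0.317 = 10.2

10.2


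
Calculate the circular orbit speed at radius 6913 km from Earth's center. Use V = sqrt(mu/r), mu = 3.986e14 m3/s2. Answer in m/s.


V = sqrt(3.986e14 / 6913000) = 7593 m/s

7593 m/s


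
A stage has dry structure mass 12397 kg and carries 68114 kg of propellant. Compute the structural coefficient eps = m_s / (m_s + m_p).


eps = 12397 / (12397 + 68114) = 0.154

0.154


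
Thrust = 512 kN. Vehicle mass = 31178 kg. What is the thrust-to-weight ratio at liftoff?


TWR = 512000 / (31178 * 9.81) = 1.67

1.67


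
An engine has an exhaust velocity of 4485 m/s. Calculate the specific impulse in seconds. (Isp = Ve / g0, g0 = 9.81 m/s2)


Isp = Ve / g0 = 4485 / 9.81 = 457.2 s

457.2 s


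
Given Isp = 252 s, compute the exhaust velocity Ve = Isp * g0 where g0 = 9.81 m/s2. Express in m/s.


Ve = Isp * g0 = 252 * 9.81 = 2472.1 m/s

2472.1 m/s


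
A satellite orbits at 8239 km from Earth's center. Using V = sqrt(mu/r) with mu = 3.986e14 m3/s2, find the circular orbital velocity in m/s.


V = sqrt(3.986e14 / 8239000) = 6956 m/s

6956 m/s


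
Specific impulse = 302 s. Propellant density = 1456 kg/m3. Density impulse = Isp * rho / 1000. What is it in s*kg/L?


rho*Isp = 302 * 1456 / 1000 = 440 s*kg/L

440 s*kg/L


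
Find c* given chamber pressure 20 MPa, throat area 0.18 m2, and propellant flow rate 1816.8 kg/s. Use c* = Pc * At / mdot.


c* = 20e6 * 0.18 / 1816.8 = 1982 m/s

1982 m/s


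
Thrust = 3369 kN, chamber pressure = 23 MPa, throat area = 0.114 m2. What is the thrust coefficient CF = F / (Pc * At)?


CF = 3369000 / (23e6 * 0.114) = 1.28

1.28


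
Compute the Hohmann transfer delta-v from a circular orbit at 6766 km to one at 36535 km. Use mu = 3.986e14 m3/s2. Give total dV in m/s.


V1 = sqrt(mu/r1) = 7675.43 m/s
dV1 = V1*(sqrt(2*r2/(r1+r2)) - 1) = 2295.22 m/s
V2 = sqrt(mu/r2) = 3303.04 m/s
dV2 = V2*(1 - sqrt(2*r1/(r1+r2))) = 1456.56 m/s
Total dV = 3752 m/s

3752 m/s


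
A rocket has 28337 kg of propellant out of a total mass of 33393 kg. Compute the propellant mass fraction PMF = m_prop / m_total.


PMF = 28337 / 33393 = 0.849

0.849


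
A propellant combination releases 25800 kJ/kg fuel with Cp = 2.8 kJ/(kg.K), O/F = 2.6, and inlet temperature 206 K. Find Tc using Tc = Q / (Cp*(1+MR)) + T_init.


Tc = 25800 / (2.8 * (1 + 2.6)) + 206 = 2766 K

2766 K


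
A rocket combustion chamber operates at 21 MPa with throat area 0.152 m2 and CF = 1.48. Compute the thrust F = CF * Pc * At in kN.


F = 1.48 * 21e6 * 0.152 = 4.7242e+06 N = 4724.2 kN

4724.2 kN


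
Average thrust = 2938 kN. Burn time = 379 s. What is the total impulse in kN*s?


It = 2938 * 379 = 1113502 kN*s

1113502 kN*s


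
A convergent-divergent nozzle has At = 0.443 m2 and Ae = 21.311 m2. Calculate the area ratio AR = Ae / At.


AR = 21.311 / 0.443 = 48.1

48.1


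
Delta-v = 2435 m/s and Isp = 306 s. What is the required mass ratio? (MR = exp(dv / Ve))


Ve = 306 * 9.81 = 3001.86 m/s
MR = exp(2435 / 3001.86) = 2.251

2.251


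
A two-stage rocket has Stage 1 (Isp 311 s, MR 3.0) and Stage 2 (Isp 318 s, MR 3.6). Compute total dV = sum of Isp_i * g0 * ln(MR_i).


dV1 = 311 * 9.81 * ln(3.0) = 3351.8 m/s
dV2 = 318 * 9.81 * ln(3.6) = 3996.0 m/s
Total dV = 3351.8 + 3996.0 = 7347.8 m/s ~ 7348 m/s

7348 m/s


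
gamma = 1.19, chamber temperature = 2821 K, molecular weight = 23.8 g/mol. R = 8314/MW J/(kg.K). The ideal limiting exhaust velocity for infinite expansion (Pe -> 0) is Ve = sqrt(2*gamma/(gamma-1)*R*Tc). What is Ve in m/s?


R = 8314 / 23.8 = 349.33 J/(kg.K)
Ve = sqrt(2 * 1.19 / (1.19 - 1) * 349.33 * 2821) = 3513 m/s

3513 m/s


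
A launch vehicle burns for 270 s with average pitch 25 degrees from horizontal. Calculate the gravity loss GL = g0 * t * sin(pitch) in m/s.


GL = 9.81 * 270 * sin(25 deg) = 1119 m/s

1119 m/s


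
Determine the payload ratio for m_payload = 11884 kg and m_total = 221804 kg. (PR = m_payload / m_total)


PR = 11884 / 221804 = 0.0536

0.0536


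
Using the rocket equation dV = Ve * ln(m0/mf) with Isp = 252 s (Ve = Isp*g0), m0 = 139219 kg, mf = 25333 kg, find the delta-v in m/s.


Ve = 252 * 9.81 = 2472.12 m/s
dV = 2472.12 * ln(139219/25333) = 4212 m/s

4212 m/s


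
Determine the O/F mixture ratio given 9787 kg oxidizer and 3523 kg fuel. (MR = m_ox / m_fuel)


MR = 9787 / 3523 = 2.78

2.78


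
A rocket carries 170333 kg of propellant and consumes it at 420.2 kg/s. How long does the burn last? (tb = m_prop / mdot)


tb = 170333 / 420.2 = 405.4 s

405.4 s


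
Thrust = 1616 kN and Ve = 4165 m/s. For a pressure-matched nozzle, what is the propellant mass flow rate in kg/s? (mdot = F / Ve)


mdot = F / Ve = 1616000 / 4165 = 388.0 kg/s

388.0 kg/s


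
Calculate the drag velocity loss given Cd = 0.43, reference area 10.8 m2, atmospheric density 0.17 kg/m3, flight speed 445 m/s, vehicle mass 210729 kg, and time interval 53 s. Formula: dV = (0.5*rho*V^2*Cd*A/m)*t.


D = 0.5 * 0.17 * 445^2 * 0.43 * 10.8 = 78168.39 N
a = 78168.39 / 210729 = 0.3709 m/s2
dV = 0.3709 * 53 = 19.7 m/s

19.7 m/s


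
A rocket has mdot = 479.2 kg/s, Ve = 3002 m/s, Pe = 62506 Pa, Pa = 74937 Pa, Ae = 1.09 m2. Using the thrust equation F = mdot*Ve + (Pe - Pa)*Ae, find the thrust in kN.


F = 479.2 * 3002 + (62506 - 74937) * 1.09 = 1.4250e+06 N = 1425.0 kN

1425.0 kN


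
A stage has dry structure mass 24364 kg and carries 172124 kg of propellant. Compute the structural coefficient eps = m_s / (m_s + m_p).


eps = 24364 / (24364 + 172124) = 0.124

0.124


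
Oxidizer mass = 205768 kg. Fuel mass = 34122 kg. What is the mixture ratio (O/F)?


MR = 205768 / 34122 = 6.03

6.03


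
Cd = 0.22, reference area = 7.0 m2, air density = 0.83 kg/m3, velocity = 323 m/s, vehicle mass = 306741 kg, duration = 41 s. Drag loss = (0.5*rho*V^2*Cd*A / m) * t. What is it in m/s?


D = 0.5 * 0.83 * 323^2 * 0.22 * 7.0 = 66676.66 N
a = 66676.66 / 306741 = 0.2174 m/s2
dV = 0.2174 * 41 = 8.9 m/s

8.9 m/s


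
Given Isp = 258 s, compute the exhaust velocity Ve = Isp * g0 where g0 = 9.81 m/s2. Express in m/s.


Ve = Isp * g0 = 258 * 9.81 = 2531.0 m/s

2531.0 m/s


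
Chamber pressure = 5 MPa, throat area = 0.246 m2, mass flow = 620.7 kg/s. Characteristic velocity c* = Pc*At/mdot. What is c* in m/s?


c* = 5e6 * 0.246 / 620.7 = 1982 m/s

1982 m/s


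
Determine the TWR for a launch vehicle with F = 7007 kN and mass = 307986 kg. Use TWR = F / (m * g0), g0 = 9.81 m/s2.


TWR = 7007000 / (307986 * 9.81) = 2.32

2.32


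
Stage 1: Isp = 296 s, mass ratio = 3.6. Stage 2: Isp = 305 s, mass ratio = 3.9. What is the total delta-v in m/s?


dV1 = 296 * 9.81 * ln(3.6) = 3719.5 m/s
dV2 = 305 * 9.81 * ln(3.9) = 4072.1 m/s
Total dV = 3719.5 + 4072.1 = 7791.6 m/s ~ 7792 m/s

7792 m/s


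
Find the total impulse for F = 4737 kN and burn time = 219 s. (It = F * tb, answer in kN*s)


It = 4737 * 219 = 1037403 kN*s

1037403 kN*s


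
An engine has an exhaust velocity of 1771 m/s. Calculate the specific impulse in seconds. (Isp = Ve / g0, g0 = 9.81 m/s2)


Isp = Ve / g0 = 1771 / 9.81 = 180.5 s

180.5 s


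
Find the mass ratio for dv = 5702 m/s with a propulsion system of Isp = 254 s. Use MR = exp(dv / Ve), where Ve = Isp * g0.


Ve = 254 * 9.81 = 2491.74 m/s
MR = exp(5702 / 2491.74) = 9.859

9.859


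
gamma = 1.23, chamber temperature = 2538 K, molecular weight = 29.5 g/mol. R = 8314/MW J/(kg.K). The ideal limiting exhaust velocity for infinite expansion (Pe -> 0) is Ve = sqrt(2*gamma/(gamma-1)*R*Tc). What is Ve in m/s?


R = 8314 / 29.5 = 281.83 J/(kg.K)
Ve = sqrt(2 * 1.23 / (1.23 - 1) * 281.83 * 2538) = 2766 m/s

2766 m/s


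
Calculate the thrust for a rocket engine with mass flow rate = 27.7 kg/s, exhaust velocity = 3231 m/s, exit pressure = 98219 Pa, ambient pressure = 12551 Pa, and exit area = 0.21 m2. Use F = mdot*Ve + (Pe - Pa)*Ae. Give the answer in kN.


F = 27.7 * 3231 + (98219 - 12551) * 0.21 = 107489.0 N = 107.5 kN

107.5 kN


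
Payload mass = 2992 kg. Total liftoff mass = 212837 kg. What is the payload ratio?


PR = 2992 / 212837 = 0.0141

0.0141


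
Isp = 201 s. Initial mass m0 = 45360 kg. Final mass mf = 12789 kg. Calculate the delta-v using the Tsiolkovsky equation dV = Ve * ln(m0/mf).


Ve = 201 * 9.81 = 1971.81 m/s
dV = 1971.81 * ln(45360/12789) = 2496 m/s

2496 m/s


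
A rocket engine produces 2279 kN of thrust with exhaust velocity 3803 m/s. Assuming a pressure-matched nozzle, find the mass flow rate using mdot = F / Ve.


mdot = F / Ve = 2279000 / 3803 = 599.3 kg/s

599.3 kg/s


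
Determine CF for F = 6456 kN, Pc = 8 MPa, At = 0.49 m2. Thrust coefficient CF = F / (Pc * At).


CF = 6456000 / (8e6 * 0.49) = 1.65

1.65


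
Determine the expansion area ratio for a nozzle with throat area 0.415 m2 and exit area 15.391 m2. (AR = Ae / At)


AR = 15.391 / 0.415 = 37.1

37.1


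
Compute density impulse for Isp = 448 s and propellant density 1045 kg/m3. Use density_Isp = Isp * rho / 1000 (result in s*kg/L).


rho*Isp = 448 * 1045 / 1000 = 468 s*kg/L

468 s*kg/L


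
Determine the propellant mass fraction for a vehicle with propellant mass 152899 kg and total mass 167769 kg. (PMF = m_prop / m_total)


PMF = 152899 / 167769 = 0.911

0.911


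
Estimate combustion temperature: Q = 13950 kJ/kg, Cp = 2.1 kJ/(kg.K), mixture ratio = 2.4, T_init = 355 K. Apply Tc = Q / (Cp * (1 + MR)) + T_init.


Tc = 13950 / (2.1 * (1 + 2.4)) + 355 = 2309 K

2309 K


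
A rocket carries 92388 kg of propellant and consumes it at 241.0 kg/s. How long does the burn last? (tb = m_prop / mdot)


tb = 92388 / 241.0 = 383.4 s

383.4 s


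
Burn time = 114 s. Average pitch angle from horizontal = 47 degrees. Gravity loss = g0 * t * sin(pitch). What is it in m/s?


GL = 9.81 * 114 * sin(47 deg) = 818 m/s

818 m/s


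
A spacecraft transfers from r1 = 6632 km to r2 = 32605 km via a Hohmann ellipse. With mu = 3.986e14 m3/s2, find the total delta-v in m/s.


V1 = sqrt(mu/r1) = 7752.58 m/s
dV1 = V1*(sqrt(2*r2/(r1+r2)) - 1) = 2241.79 m/s
V2 = sqrt(mu/r2) = 3496.44 m/s
dV2 = V2*(1 - sqrt(2*r1/(r1+r2))) = 1463.54 m/s
Total dV = 3705 m/s

3705 m/s


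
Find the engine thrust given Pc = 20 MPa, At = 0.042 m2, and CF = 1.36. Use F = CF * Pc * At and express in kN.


F = 1.36 * 20e6 * 0.042 = 1.1424e+06 N = 1142.4 kN

1142.4 kN


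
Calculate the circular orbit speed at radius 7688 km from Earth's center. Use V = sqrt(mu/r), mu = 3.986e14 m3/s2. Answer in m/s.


V = sqrt(3.986e14 / 7688000) = 7200 m/s

7200 m/s


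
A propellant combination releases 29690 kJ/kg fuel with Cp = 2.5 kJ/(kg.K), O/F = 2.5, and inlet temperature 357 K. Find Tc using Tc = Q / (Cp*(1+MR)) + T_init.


Tc = 29690 / (2.5 * (1 + 2.5)) + 357 = 3750 K

3750 K


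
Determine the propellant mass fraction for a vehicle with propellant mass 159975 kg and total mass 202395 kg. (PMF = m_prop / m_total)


PMF = 159975 / 202395 = 0.79

0.79


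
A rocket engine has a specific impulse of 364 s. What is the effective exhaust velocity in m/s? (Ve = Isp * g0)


Ve = Isp * g0 = 364 * 9.81 = 3570.8 m/s

3570.8 m/s


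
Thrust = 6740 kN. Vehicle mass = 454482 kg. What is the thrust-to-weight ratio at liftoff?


TWR = 6740000 / (454482 * 9.81) = 1.51

1.51


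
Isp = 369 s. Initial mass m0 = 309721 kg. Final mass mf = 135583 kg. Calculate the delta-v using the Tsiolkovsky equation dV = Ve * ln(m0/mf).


Ve = 369 * 9.81 = 3619.89 m/s
dV = 3619.89 * ln(309721/135583) = 2990 m/s

2990 m/s


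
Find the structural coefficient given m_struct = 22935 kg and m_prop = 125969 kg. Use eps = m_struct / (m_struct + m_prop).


eps = 22935 / (22935 + 125969) = 0.154

0.154


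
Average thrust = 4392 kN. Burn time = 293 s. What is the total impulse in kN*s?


It = 4392 * 293 = 1286856 kN*s

1286856 kN*s


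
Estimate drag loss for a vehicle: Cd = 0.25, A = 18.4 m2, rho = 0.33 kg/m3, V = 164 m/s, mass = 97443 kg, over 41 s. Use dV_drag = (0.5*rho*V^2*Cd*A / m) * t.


D = 0.5 * 0.33 * 164^2 * 0.25 * 18.4 = 20414.06 N
a = 20414.06 / 97443 = 0.2095 m/s2
dV = 0.2095 * 41 = 8.6 m/s

8.6 m/s


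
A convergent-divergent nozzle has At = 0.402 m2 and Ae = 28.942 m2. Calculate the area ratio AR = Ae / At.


AR = 28.942 / 0.402 = 72.0

72.0


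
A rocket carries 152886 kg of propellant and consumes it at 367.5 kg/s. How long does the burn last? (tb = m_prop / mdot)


tb = 152886 / 367.5 = 416.0 s

416.0 s


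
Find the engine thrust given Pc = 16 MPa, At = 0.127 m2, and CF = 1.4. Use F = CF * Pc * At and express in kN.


F = 1.4 * 16e6 * 0.127 = 2.8448e+06 N = 2844.8 kN

2844.8 kN


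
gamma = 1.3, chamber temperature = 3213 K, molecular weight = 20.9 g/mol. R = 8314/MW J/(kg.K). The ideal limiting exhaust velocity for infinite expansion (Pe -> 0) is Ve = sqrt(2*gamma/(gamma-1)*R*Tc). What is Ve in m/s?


R = 8314 / 20.9 = 397.8 J/(kg.K)
Ve = sqrt(2 * 1.3 / (1.3 - 1) * 397.8 * 3213) = 3328 m/s

3328 m/s


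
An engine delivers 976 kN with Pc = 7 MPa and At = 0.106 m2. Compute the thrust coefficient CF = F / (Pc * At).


CF = 976000 / (7e6 * 0.106) = 1.32

1.32


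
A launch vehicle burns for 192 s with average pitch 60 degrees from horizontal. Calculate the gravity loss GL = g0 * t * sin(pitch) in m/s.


GL = 9.81 * 192 * sin(60 deg) = 1631 m/s

1631 m/s


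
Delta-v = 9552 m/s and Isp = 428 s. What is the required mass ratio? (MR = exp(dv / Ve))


Ve = 428 * 9.81 = 4198.68 m/s
MR = exp(9552 / 4198.68) = 9.728

9.728


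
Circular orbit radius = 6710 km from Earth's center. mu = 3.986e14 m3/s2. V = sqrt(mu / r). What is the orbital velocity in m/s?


V = sqrt(3.986e14 / 6710000) = 7707 m/s

7707 m/s


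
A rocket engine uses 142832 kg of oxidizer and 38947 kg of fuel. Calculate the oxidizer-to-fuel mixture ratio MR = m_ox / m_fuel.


MR = 142832 / 38947 = 3.67

3.67


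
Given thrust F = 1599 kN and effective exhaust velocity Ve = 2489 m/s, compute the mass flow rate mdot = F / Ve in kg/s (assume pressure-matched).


mdot = F / Ve = 1599000 / 2489 = 642.4 kg/s

642.4 kg/s


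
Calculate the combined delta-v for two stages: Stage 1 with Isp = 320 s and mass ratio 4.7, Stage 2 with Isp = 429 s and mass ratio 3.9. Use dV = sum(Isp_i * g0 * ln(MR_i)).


dV1 = 320 * 9.81 * ln(4.7) = 4858.1 m/s
dV2 = 429 * 9.81 * ln(3.9) = 5727.7 m/s
Total dV = 4858.1 + 5727.7 = 10585.8 m/s ~ 10586 m/s

10586 m/s


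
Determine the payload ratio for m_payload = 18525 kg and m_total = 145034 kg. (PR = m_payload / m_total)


PR = 18525 / 145034 = 0.1277

0.1277


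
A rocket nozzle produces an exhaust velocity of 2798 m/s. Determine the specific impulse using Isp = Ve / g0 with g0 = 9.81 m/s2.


Isp = Ve / g0 = 2798 / 9.81 = 285.2 s

285.2 s


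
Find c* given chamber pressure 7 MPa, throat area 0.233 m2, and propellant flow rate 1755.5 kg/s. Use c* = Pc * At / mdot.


c* = 7e6 * 0.233 / 1755.5 = 929 m/s

929 m/s


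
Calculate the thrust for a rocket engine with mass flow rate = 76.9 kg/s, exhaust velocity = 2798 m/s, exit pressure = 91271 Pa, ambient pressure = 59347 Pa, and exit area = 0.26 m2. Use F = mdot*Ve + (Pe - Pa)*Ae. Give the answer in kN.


F = 76.9 * 2798 + (91271 - 59347) * 0.26 = 223466.0 N = 223.5 kN

223.5 kN


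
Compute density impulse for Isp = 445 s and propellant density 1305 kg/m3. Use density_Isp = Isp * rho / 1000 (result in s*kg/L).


rho*Isp = 445 * 1305 / 1000 = 581 s*kg/L

581 s*kg/L


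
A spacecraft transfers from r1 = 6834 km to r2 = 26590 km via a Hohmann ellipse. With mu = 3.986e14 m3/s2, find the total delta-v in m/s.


V1 = sqrt(mu/r1) = 7637.15 m/s
dV1 = V1*(sqrt(2*r2/(r1+r2)) - 1) = 1996.18 m/s
V2 = sqrt(mu/r2) = 3871.77 m/s
dV2 = V2*(1 - sqrt(2*r1/(r1+r2))) = 1395.87 m/s
Total dV = 3392 m/s

3392 m/s


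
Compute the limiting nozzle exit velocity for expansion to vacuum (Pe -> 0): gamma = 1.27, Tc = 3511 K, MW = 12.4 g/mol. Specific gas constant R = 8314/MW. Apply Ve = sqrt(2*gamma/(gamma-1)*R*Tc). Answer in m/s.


R = 8314 / 12.4 = 670.48 J/(kg.K)
Ve = sqrt(2 * 1.27 / (1.27 - 1) * 670.48 * 3511) = 4706 m/s

4706 m/s


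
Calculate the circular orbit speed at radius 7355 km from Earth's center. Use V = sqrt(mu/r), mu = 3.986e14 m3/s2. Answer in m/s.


V = sqrt(3.986e14 / 7355000) = 7362 m/s

7362 m/s


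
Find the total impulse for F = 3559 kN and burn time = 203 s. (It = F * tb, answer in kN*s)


It = 3559 * 203 = 722477 kN*s

722477 kN*s


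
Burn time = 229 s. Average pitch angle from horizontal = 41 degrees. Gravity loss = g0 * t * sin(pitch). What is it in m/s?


GL = 9.81 * 229 * sin(41 deg) = 1474 m/s

1474 m/s


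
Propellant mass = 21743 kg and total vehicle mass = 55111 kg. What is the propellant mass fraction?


PMF = 21743 / 55111 = 0.395

0.395


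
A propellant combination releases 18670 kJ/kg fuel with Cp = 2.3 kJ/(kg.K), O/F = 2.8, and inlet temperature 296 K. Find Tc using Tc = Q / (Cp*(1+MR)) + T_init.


Tc = 18670 / (2.3 * (1 + 2.8)) + 296 = 2432 K

2432 K


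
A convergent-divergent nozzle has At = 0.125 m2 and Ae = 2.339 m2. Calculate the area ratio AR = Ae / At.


AR = 2.339 / 0.125 = 18.7

18.7


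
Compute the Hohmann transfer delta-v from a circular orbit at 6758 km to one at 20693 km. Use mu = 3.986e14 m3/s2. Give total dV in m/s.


V1 = sqrt(mu/r1) = 7679.97 m/s
dV1 = V1*(sqrt(2*r2/(r1+r2)) - 1) = 1749.93 m/s
V2 = sqrt(mu/r2) = 4388.91 m/s
dV2 = V2*(1 - sqrt(2*r1/(r1+r2))) = 1309.26 m/s
Total dV = 3059 m/s

3059 m/s


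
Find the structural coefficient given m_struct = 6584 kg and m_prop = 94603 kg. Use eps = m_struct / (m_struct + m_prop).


eps = 6584 / (6584 + 94603) = 0.0651

0.0651


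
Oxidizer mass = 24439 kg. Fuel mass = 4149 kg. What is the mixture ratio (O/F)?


MR = 24439 / 4149 = 5.89

5.89


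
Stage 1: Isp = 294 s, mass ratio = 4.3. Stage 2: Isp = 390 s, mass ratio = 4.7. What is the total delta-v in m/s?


dV1 = 294 * 9.81 * ln(4.3) = 4206.8 m/s
dV2 = 390 * 9.81 * ln(4.7) = 5920.8 m/s
Total dV = 4206.8 + 5920.8 = 10127.6 m/s ~ 10128 m/s

10128 m/s


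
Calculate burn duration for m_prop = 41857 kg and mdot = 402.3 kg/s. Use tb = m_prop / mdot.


tb = 41857 / 402.3 = 104.0 s

104.0 s


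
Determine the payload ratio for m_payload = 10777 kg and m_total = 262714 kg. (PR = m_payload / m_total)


PR = 10777 / 262714 = 0.041

0.041


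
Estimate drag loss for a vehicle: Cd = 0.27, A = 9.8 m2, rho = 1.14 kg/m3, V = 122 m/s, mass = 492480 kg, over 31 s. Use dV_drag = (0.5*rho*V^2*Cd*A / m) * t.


D = 0.5 * 1.14 * 122^2 * 0.27 * 9.8 = 22448.35 N
a = 22448.35 / 492480 = 0.0456 m/s2
dV = 0.0456 * 31 = 1.4 m/s

1.4 m/s


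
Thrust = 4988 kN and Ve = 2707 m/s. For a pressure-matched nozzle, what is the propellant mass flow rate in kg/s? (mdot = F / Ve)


mdot = F / Ve = 4988000 / 2707 = 1842.6 kg/s

1842.6 kg/s


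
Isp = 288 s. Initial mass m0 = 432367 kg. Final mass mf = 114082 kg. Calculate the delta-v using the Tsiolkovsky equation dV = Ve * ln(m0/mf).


Ve = 288 * 9.81 = 2825.28 m/s
dV = 2825.28 * ln(432367/114082) = 3764 m/s

3764 m/s


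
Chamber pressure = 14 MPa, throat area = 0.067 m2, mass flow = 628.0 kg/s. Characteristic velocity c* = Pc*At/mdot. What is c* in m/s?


c* = 14e6 * 0.067 / 628.0 = 1494 m/s

1494 m/s


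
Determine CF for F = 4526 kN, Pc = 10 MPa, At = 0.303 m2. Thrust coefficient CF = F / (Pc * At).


CF = 4526000 / (10e6 * 0.303) = 1.49

1.49


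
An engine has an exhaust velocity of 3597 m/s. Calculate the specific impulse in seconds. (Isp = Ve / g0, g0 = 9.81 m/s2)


Isp = Ve / g0 = 3597 / 9.81 = 366.7 s

366.7 s


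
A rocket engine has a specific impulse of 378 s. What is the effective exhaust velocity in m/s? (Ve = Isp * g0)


Ve = Isp * g0 = 378 * 9.81 = 3708.2 m/s

3708.2 m/s


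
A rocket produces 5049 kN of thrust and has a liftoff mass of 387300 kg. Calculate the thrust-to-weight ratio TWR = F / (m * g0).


TWR = 5049000 / (387300 * 9.81) = 1.33

1.33


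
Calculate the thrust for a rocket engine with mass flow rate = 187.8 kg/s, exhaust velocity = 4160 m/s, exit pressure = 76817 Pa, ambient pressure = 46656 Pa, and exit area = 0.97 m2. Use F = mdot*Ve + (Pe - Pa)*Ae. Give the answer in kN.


F = 187.8 * 4160 + (76817 - 46656) * 0.97 = 810504.0 N = 810.5 kN

810.5 kN


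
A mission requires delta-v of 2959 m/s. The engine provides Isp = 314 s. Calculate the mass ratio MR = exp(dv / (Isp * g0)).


Ve = 314 * 9.81 = 3080.34 m/s
MR = exp(2959 / 3080.34) = 2.613

2.613


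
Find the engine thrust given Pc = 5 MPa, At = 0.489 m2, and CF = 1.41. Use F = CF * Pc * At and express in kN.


F = 1.41 * 5e6 * 0.489 = 3.4474e+06 N = 3447.4 kN

3447.4 kN


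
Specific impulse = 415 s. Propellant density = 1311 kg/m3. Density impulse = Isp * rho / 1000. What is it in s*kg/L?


rho*Isp = 415 * 1311 / 1000 = 544 s*kg/L

544 s*kg/L


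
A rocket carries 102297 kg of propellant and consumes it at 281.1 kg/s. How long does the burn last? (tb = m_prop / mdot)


tb = 102297 / 281.1 = 363.9 s

363.9 s


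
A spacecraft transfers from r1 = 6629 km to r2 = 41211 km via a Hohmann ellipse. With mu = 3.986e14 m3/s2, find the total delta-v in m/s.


V1 = sqrt(mu/r1) = 7754.34 m/s
dV1 = V1*(sqrt(2*r2/(r1+r2)) - 1) = 2423.86 m/s
V2 = sqrt(mu/r2) = 3110.01 m/s
dV2 = V2*(1 - sqrt(2*r1/(r1+r2))) = 1472.8 m/s
Total dV = 3897 m/s

3897 m/s


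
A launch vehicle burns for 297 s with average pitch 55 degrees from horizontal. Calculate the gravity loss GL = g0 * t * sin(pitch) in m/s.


GL = 9.81 * 297 * sin(55 deg) = 2387 m/s

2387 m/s


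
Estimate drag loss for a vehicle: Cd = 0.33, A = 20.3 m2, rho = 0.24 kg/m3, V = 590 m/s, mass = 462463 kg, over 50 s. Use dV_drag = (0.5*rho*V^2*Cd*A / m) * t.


D = 0.5 * 0.24 * 590^2 * 0.33 * 20.3 = 279830.63 N
a = 279830.63 / 462463 = 0.6051 m/s2
dV = 0.6051 * 50 = 30.3 m/s

30.3 m/s


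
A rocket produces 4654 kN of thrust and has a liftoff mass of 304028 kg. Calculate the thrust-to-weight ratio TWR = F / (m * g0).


TWR = 4654000 / (304028 * 9.81) = 1.56

1.56


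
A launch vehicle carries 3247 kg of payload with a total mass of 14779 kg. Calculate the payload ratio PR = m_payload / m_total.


PR = 3247 / 14779 = 0.2197

0.2197


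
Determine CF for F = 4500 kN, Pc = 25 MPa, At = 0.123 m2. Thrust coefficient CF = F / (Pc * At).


CF = 4500000 / (25e6 * 0.123) = 1.46

1.46


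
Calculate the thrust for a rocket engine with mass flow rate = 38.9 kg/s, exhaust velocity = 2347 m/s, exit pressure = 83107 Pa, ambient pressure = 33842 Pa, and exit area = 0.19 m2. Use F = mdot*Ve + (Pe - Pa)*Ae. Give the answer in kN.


F = 38.9 * 2347 + (83107 - 33842) * 0.19 = 100659.0 N = 100.7 kN

100.7 kN


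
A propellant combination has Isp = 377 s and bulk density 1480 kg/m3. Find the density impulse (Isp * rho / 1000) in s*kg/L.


rho*Isp = 377 * 1480 / 1000 = 558 s*kg/L

558 s*kg/L


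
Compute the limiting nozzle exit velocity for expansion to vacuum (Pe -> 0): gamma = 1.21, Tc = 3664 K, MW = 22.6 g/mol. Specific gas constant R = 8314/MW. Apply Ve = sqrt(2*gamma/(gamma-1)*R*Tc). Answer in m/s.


R = 8314 / 22.6 = 367.88 J/(kg.K)
Ve = sqrt(2 * 1.21 / (1.21 - 1) * 367.88 * 3664) = 3941 m/s

3941 m/s


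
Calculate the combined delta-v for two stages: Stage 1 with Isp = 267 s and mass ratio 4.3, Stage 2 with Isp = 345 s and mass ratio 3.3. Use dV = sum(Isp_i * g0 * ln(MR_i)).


dV1 = 267 * 9.81 * ln(4.3) = 3820.5 m/s
dV2 = 345 * 9.81 * ln(3.3) = 4040.8 m/s
Total dV = 3820.5 + 4040.8 = 7861.3 m/s ~ 7861 m/s

7861 m/s


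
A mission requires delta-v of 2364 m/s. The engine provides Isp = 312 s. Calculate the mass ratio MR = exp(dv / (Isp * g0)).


Ve = 312 * 9.81 = 3060.72 m/s
MR = exp(2364 / 3060.72) = 2.165

2.165


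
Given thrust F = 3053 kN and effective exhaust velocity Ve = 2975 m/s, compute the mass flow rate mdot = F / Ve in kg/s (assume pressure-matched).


mdot = F / Ve = 3053000 / 2975 = 1026.2 kg/s

1026.2 kg/s


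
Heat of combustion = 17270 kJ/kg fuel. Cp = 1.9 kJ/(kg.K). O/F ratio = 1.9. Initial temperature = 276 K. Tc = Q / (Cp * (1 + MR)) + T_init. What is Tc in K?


Tc = 17270 / (1.9 * (1 + 1.9)) + 276 = 3410 K

3410 K


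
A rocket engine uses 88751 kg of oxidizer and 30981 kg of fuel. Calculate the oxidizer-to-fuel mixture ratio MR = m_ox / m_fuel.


MR = 88751 / 30981 = 2.86

2.86


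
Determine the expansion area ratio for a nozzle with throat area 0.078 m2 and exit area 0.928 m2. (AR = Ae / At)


AR = 0.928 / 0.078 = 11.9

11.9


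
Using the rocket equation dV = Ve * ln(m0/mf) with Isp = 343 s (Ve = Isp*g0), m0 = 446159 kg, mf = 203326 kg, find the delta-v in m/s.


Ve = 343 * 9.81 = 3364.83 m/s
dV = 3364.83 * ln(446159/203326) = 2644 m/s

2644 m/s


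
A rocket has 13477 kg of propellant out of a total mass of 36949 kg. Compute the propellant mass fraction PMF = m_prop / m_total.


PMF = 13477 / 36949 = 0.365

0.365


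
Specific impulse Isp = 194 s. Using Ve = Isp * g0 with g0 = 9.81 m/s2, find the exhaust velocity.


Ve = Isp * g0 = 194 * 9.81 = 1903.1 m/s

1903.1 m/s


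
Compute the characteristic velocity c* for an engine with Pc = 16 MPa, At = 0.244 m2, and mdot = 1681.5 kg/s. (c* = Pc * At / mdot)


c* = 16e6 * 0.244 / 1681.5 = 2322 m/s

2322 m/s


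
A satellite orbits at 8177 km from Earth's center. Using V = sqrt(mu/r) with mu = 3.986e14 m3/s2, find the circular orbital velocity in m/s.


V = sqrt(3.986e14 / 8177000) = 6982 m/s

6982 m/s


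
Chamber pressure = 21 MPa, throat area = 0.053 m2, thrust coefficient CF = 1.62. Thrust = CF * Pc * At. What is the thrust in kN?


F = 1.62 * 21e6 * 0.053 = 1.8031e+06 N = 1803.1 kN

1803.1 kN


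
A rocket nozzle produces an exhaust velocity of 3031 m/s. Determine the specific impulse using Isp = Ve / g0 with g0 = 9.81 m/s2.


Isp = Ve / g0 = 3031 / 9.81 = 309.0 s

309.0 s


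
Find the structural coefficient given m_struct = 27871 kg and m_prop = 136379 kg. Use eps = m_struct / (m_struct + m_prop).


eps = 27871 / (27871 + 136379) = 0.1697

0.1697


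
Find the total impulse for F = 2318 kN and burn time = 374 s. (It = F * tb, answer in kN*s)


It = 2318 * 374 = 866932 kN*s

866932 kN*s


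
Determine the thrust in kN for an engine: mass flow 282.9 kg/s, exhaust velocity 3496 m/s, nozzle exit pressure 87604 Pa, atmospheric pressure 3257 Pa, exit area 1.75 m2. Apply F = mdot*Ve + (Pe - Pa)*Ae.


F = 282.9 * 3496 + (87604 - 3257) * 1.75 = 1.1366e+06 N = 1136.6 kN

1136.6 kN


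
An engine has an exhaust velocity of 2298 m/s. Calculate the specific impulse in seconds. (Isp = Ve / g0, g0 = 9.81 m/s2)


Isp = Ve / g0 = 2298 / 9.81 = 234.3 s

234.3 s


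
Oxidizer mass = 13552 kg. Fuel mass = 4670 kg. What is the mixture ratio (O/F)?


MR = 13552 / 4670 = 2.9

2.9


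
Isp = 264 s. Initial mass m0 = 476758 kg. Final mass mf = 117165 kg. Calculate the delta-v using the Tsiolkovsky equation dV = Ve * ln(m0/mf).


Ve = 264 * 9.81 = 2589.84 m/s
dV = 2589.84 * ln(476758/117165) = 3635 m/s

3635 m/s


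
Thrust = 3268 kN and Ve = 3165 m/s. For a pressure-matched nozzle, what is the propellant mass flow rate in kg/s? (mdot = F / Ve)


mdot = F / Ve = 3268000 / 3165 = 1032.5 kg/s

1032.5 kg/s


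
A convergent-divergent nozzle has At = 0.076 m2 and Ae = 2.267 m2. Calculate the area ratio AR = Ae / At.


AR = 2.267 / 0.076 = 29.8

29.8


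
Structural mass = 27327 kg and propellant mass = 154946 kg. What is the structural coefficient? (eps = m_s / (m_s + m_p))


eps = 27327 / (27327 + 154946) = 0.1499

0.1499


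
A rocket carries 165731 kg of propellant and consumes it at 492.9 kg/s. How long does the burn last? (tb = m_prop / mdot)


tb = 165731 / 492.9 = 336.2 s

336.2 s


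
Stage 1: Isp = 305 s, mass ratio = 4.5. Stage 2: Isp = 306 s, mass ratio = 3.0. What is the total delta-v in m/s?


dV1 = 305 * 9.81 * ln(4.5) = 4500.3 m/s
dV2 = 306 * 9.81 * ln(3.0) = 3297.9 m/s
Total dV = 4500.3 + 3297.9 = 7798.2 m/s ~ 7798 m/s

7798 m/s


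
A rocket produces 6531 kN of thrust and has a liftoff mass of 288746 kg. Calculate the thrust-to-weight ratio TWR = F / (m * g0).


TWR = 6531000 / (288746 * 9.81) = 2.31

2.31


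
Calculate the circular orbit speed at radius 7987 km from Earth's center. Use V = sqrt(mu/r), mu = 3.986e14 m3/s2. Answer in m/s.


V = sqrt(3.986e14 / 7987000) = 7064 m/s

7064 m/s


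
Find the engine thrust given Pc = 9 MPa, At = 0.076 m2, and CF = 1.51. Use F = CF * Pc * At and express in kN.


F = 1.51 * 9e6 * 0.076 = 1.0328e+06 N = 1032.8 kN

1032.8 kN


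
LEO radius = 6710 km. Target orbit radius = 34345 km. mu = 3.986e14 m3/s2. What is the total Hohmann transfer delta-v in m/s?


V1 = sqrt(mu/r1) = 7707.39 m/s
dV1 = V1*(sqrt(2*r2/(r1+r2)) - 1) = 2262.06 m/s
V2 = sqrt(mu/r2) = 3406.72 m/s
dV2 = V2*(1 - sqrt(2*r1/(r1+r2))) = 1458.99 m/s
Total dV = 3721 m/s

3721 m/s


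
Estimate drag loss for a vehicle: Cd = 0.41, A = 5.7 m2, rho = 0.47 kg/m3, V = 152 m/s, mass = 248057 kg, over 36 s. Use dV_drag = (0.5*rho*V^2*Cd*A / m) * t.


D = 0.5 * 0.47 * 152^2 * 0.41 * 5.7 = 12688.6 N
a = 12688.6 / 248057 = 0.0512 m/s2
dV = 0.0512 * 36 = 1.8 m/s

1.8 m/s


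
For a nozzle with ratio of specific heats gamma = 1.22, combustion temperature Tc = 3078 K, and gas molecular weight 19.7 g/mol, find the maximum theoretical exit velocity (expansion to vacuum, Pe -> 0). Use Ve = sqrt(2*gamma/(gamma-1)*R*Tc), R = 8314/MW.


R = 8314 / 19.7 = 422.03 J/(kg.K)
Ve = sqrt(2 * 1.22 / (1.22 - 1) * 422.03 * 3078) = 3796 m/s

3796 m/s


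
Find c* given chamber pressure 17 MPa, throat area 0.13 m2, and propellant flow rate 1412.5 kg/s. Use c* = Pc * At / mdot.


c* = 17e6 * 0.13 / 1412.5 = 1565 m/s

1565 m/s


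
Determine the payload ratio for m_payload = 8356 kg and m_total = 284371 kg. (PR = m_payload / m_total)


PR = 8356 / 284371 = 0.0294

0.0294


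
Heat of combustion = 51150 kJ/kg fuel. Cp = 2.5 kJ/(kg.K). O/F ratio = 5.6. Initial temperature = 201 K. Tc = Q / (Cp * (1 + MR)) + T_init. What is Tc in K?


Tc = 51150 / (2.5 * (1 + 5.6)) + 201 = 3301 K

3301 K


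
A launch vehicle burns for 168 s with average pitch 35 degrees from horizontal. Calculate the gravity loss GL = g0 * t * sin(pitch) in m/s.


GL = 9.81 * 168 * sin(35 deg) = 945 m/s

945 m/s


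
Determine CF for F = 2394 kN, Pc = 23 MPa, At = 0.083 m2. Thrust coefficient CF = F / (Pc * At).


CF = 2394000 / (23e6 * 0.083) = 1.25

1.25


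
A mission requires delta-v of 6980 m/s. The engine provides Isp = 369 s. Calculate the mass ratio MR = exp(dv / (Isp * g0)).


Ve = 369 * 9.81 = 3619.89 m/s
MR = exp(6980 / 3619.89) = 6.877

6.877


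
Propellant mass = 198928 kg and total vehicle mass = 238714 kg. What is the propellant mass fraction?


PMF = 198928 / 238714 = 0.833

0.833


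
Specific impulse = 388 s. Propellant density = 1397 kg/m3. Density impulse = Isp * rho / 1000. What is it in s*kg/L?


rho*Isp = 388 * 1397 / 1000 = 542 s*kg/L

542 s*kg/L


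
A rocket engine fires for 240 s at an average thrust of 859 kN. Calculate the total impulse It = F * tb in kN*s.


It = 859 * 240 = 206160 kN*s

206160 kN*s


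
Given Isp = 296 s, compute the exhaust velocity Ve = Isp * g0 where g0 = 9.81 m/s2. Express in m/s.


Ve = Isp * g0 = 296 * 9.81 = 2903.8 m/s

2903.8 m/s


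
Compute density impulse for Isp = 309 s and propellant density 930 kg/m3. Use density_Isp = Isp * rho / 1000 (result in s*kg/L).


rho*Isp = 309 * 930 / 1000 = 287 s*kg/L

287 s*kg/L


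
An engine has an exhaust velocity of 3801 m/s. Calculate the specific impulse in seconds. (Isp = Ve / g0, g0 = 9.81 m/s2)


Isp = Ve / g0 = 3801 / 9.81 = 387.5 s

387.5 s


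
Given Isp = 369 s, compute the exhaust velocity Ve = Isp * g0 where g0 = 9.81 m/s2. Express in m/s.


Ve = Isp * g0 = 369 * 9.81 = 3619.9 m/s

3619.9 m/s


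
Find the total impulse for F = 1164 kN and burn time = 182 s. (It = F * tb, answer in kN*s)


It = 1164 * 182 = 211848 kN*s

211848 kN*s


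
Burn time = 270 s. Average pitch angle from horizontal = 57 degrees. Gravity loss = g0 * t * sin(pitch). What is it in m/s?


GL = 9.81 * 270 * sin(57 deg) = 2221 m/s

2221 m/s


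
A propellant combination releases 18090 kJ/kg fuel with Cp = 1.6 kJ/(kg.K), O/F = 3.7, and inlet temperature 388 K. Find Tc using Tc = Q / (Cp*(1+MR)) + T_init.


Tc = 18090 / (1.6 * (1 + 3.7)) + 388 = 2794 K

2794 K


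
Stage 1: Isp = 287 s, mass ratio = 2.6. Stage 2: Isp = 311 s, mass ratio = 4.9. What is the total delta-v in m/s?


dV1 = 287 * 9.81 * ln(2.6) = 2690.2 m/s
dV2 = 311 * 9.81 * ln(4.9) = 4848.6 m/s
Total dV = 2690.2 + 4848.6 = 7538.8 m/s ~ 7539 m/s

7539 m/s


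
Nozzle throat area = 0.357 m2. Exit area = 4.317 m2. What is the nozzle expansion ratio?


AR = 4.317 / 0.357 = 12.1

12.1


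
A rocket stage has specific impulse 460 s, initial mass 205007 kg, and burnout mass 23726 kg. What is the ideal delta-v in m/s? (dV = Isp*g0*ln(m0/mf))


Ve = 460 * 9.81 = 4512.6 m/s
dV = 4512.6 * ln(205007/23726) = 9731 m/s

9731 m/s


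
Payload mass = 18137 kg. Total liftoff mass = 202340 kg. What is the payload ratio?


PR = 18137 / 202340 = 0.0896

0.0896


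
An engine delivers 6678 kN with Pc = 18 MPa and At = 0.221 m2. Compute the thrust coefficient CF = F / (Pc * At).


CF = 6678000 / (18e6 * 0.221) = 1.68

1.68


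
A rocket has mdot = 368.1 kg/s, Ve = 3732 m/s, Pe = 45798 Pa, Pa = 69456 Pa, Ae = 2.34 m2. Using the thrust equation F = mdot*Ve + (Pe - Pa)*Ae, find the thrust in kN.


F = 368.1 * 3732 + (45798 - 69456) * 2.34 = 1.3184e+06 N = 1318.4 kN

1318.4 kN


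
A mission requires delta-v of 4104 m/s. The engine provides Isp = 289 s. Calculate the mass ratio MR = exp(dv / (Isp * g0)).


Ve = 289 * 9.81 = 2835.09 m/s
MR = exp(4104 / 2835.09) = 4.253

4.253


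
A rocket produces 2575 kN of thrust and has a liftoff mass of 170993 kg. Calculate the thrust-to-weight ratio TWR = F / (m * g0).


TWR = 2575000 / (170993 * 9.81) = 1.54

1.54


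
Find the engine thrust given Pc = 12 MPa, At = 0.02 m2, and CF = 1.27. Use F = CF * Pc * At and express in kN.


F = 1.27 * 12e6 * 0.02 = 304800.0 N = 304.8 kN

304.8 kN


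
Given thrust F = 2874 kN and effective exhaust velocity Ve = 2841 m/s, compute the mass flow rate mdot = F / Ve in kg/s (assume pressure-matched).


mdot = F / Ve = 2874000 / 2841 = 1011.6 kg/s

1011.6 kg/s


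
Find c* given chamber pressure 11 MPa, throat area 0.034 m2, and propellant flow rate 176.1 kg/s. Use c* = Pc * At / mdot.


c* = 11e6 * 0.034 / 176.1 = 2124 m/s

2124 m/s


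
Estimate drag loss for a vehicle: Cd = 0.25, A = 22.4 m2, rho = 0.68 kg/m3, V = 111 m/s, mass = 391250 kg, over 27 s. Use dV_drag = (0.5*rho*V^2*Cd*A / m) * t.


D = 0.5 * 0.68 * 111^2 * 0.25 * 22.4 = 23459.18 N
a = 23459.18 / 391250 = 0.06 m/s2
dV = 0.06 * 27 = 1.6 m/s

1.6 m/s


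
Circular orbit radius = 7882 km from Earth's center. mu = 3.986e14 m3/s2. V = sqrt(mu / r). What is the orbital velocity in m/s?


V = sqrt(3.986e14 / 7882000) = 7111 m/s

7111 m/s


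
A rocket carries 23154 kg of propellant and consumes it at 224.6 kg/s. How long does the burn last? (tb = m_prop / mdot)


tb = 23154 / 224.6 = 103.1 s

103.1 s


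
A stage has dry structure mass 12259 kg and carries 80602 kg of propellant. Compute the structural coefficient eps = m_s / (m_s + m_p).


eps = 12259 / (12259 + 80602) = 0.132

0.132
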